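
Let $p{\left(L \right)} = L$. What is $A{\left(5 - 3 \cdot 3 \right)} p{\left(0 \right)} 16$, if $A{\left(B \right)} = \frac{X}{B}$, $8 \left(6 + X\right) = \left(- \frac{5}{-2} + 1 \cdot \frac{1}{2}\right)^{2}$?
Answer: $0$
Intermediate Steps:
$X = - \frac{39}{8}$ ($X = -6 + \frac{\left(- \frac{5}{-2} + 1 \cdot \frac{1}{2}\right)^{2}}{8} = -6 + \frac{\left(\left(-5\right) \left(- \frac{1}{2}\right) + 1 \cdot \frac{1}{2}\right)^{2}}{8} = -6 + \frac{\left(\frac{5}{2} + \frac{1}{2}\right)^{2}}{8} = -6 + \frac{3^{2}}{8} = -6 + \frac{1}{8} \cdot 9 = -6 + \frac{9}{8} = - \frac{39}{8} \approx -4.875$)
$A{\left(B \right)} = - \frac{39}{8 B}$
$A{\left(5 - 3 \cdot 3 \right)} p{\left(0 \right)} 16 = - \frac{39}{8 \left(5 - 3 \cdot 3\right)} 0 \cdot 16 = - \frac{39}{8 \left(5 - 9\right)} 0 \cdot 16 = - \frac{39}{8 \left(-4\right)} 0 \cdot 16 = \left(- \frac{39}{8}\right) \left(- \frac{1}{4}\right) 0 \cdot 16 = \frac{39}{32} \cdot 0 \cdot 16 = 0 \cdot 16 = 0$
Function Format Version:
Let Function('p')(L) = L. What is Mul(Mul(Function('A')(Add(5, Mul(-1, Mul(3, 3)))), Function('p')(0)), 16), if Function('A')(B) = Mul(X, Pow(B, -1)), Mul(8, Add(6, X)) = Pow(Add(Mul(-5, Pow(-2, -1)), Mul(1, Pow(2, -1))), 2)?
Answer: 0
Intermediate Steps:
X = Rational(-39, 8) (X = Add(-6, Mul(Rational(1, 8), Pow(Add(Mul(-5, Pow(-2, -1)), Mul(1, Pow(2, -1))), 2))) = Add(-6, Mul(Rational(1, 8), Pow(Add(Mul(-5, Rational(-1, 2)), Mul(1, Rational(1, 2))), 2))) = Add(-6, Mul(Rational(1, 8), Pow(Add(Rational(5, 2), Rational(1, 2)), 2))) = Add(-6, Mul(Rational(1, 8), Pow(3, 2))) = Add(-6, Mul(Rational(1, 8), 9)) = Add(-6, Rational(9, 8)) = Rational(-39, 8) ≈ -4.8750)
Function('A')(B) = Mul(Rational(-39, 8), Pow(B, -1))
Mul(Mul(Function('A')(Add(5, Mul(-1, Mul(3, 3)))), Function('p')(0)), 16) = Mul(Mul(Mul(Rational(-39, 8), Pow(Add(5, Mul(-1, Mul(3, 3))), -1)), 0), 16) = Mul(Mul(Mul(Rational(-39, 8), Pow(Add(5, Mul(-1, 9)), -1)), 0), 16) = Mul(Mul(Mul(Rational(-39, 8), Pow(Add(5, -9), -1)), 0), 16) = Mul(Mul(Mul(Rational(-39, 8), Pow(-4, -1)), 0), 16) = Mul(Mul(Mul(Rational(-39, 8), Rational(-1, 4)), 0), 16) = Mul(Mul(Rational(39, 32), 0), 16) = Mul(0, 16) = 0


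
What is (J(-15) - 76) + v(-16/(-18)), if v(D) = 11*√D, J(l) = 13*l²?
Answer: 2849 + 22*√2/3 ≈ 2859.4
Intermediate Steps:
(J(-15) - 76) + v(-16/(-18)) = (13*(-15)² - 76) + 11*√(-16/(-18)) = (13*225 - 76) + 11*√(-16*(-1/18)) = (2925 - 76) + 11*√(8/9) = 2849 + 11*(2*√2/3) = 2849 + 22*√2/3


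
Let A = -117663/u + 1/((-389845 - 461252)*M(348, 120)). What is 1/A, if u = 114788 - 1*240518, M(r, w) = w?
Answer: 142677901080/133523500351 ≈ 1.0686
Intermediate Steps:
u = -125730 (u = 114788 - 240518 = -125730)
A = 133523500351/142677901080 (A = -117663/(-125730) + 1/(-389845 - 461252*120) = -117663*(-1/125730) + (1/120)/(-851097) = 39221/41910 - 1/851097*1/120 = 39221/41910 - 1/102131640 = 133523500351/142677901080 ≈ 0.93584)
1/A = 1/(133523500351/142677901080) = 142677901080/133523500351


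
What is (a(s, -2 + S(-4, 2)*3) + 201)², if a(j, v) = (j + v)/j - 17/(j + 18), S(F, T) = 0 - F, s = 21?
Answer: 3042294649/74529 ≈ 40820.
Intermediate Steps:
S(F, T) = -F
a(j, v) = -17/(18 + j) + (j + v)/j (a(j, v) = (j + v)/j - 17/(18 + j) = -17/(18 + j) + (j + v)/j)
(a(s, -2 + S(-4, 2)*3) + 201)² = ((21 + 21² + 18*(-2 - 1*(-4)*3) + 21*(-2 - 1*(-4)*3))/(21*(18 + 21)) + 201)² = ((1/21)*(21 + 441 + 18*(-2 + 4*3) + 21*(-2 + 4*3))/39 + 201)² = ((1/21)*(1/39)*(21 + 441 + 18*(-2 + 12) + 21*(-2 + 12)) + 201)² = ((1/21)*(1/39)*(21 + 441 + 18*10 + 21*10) + 201)² = ((1/21)*(1/39)*(21 + 441 + 180 + 210) + 201)² = ((1/21)*(1/39)*852 + 201)² = (284/273 + 201)² = (55157/273)² = 3042294649/74529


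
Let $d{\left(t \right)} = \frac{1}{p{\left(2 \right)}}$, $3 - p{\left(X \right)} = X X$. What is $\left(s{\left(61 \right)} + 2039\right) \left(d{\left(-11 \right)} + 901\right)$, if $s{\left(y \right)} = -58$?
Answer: $1782900$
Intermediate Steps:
$p{\left(X \right)} = 3 - X^{2}$ ($p{\left(X \right)} = 3 - X X = 3 - X^{2}$)
$d{\left(t \right)} = -1$ ($d{\left(t \right)} = \frac{1}{3 - 2^{2}} = \frac{1}{3 - 4} = \frac{1}{-1} = -1$)
$\left(s{\left(61 \right)} + 2039\right) \left(d{\left(-11 \right)} + 901\right) = \left(-58 + 2039\right) \left(-1 + 901\right) = 1981 \cdot 900 = 1782900$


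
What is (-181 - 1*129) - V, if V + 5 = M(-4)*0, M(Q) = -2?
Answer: -305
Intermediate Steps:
V = -5 (V = -5 - 2*0 = -5 + 0 = -5)
(-181 - 1*129) - V = (-181 - 1*129) - 1*(-5) = (-181 - 129) + 5 = -310 + 5 = -305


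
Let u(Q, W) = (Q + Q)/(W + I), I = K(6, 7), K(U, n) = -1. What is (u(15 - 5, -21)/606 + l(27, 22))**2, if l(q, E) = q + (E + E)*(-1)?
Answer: 3211035556/11108889 ≈ 289.05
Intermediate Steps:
I = -1
u(Q, W) = 2*Q/(-1 + W) (u(Q, W) = (Q + Q)/(W - 1) = (2*Q)/(-1 + W) = 2*Q/(-1 + W))
l(q, E) = q - 2*E (l(q, E) = q + (2*E)*(-1) = q - 2*E)
(u(15 - 5, -21)/606 + l(27, 22))**2 = ((2*(15 - 5)/(-1 - 21))/606 + (27 - 2*22))**2 = ((2*10/(-22))*(1/606) + (27 - 44))**2 = ((2*10*(-1/22))*(1/606) - 17)**2 = (-10/11*1/606 - 17)**2 = (-5/3333 - 17)**2 = (-56666/3333)**2 = 3211035556/11108889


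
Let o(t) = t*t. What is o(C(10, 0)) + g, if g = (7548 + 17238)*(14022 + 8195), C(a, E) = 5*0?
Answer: 550670562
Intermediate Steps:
C(a, E) = 0
o(t) = t**2
g = 550670562 (g = 24786*22217 = 550670562)
o(C(10, 0)) + g = 0**2 + 550670562 = 0 + 550670562 = 550670562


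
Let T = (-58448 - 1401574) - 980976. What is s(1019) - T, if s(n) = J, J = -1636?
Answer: 2439362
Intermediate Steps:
s(n) = -1636
T = -2440998 (T = -1460022 - 980976 = -2440998)
s(1019) - T = -1636 - 1*(-2440998) = -1636 + 2440998 = 2439362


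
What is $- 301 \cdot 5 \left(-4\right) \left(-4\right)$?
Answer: $-24080$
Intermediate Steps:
$- 301 \cdot 5 \left(-4\right) \left(-4\right) = - 301 \left(\left(-20\right) \left(-4\right)\right) = \left(-301\right) 80 = -24080$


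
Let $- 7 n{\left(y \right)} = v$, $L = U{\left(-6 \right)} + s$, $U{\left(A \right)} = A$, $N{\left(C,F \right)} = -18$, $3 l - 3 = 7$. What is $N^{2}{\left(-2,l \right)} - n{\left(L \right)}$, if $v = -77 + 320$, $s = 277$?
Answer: $\frac{2511}{7} \approx 358.71$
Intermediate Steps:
$l = \frac{10}{3}$ ($l = 1 + \frac{1}{3} \cdot 7 = 1 + \frac{7}{3} = \frac{10}{3} \approx 3.3333$)
$v = 243$
$L = 271$ ($L = -6 + 277 = 271$)
$n{\left(y \right)} = - \frac{243}{7}$ ($n{\left(y \right)} = \left(- \frac{1}{7}\right) 243 = - \frac{243}{7}$)
$N^{2}{\left(-2,l \right)} - n{\left(L \right)} = \left(-18\right)^{2} - - \frac{243}{7} = 324 + \frac{243}{7} = \frac{2511}{7}$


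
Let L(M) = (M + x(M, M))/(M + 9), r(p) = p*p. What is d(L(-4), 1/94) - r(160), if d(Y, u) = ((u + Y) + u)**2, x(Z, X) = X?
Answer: -1413622359/55225 ≈ -25598.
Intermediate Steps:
r(p) = p**2
L(M) = 2*M/(9 + M) (L(M) = (M + M)/(M + 9) = (2*M)/(9 + M) = 2*M/(9 + M))
d(Y, u) = (Y + 2*u)**2 (d(Y, u) = ((Y + u) + u)**2 = (Y + 2*u)**2)
d(L(-4), 1/94) - r(160) = (2*(-4)/(9 - 4) + 2/94)**2 - 1*160**2 = (2*(-4)/5 + 2*(1/94))**2 - 1*25600 = (2*(-4)*(1/5) + 1/47)**2 - 25600 = (-8/5 + 1/47)**2 - 25600 = (-371/235)**2 - 25600 = 137641/55225 - 25600 = -1413622359/55225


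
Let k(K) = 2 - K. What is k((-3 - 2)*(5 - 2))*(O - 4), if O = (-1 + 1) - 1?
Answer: -85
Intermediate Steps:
O = -1 (O = 0 - 1 = -1)
k((-3 - 2)*(5 - 2))*(O - 4) = (2 - (-3 - 2)*(5 - 2))*(-1 - 4) = (2 - (-5)*3)*(-5) = (2 - 1*(-15))*(-5) = (2 + 15)*(-5) = 17*(-5) = -85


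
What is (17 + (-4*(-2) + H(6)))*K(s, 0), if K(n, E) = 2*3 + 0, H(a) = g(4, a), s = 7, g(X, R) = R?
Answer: 186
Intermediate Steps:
H(a) = a
K(n, E) = 6 (K(n, E) = 6 + 0 = 6)
(17 + (-4*(-2) + H(6)))*K(s, 0) = (17 + (-4*(-2) + 6))*6 = (17 + (8 + 6))*6 = (17 + 14)*6 = 31*6 = 186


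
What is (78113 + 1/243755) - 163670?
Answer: -20854946534/243755 ≈ -85557.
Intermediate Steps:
(78113 + 1/243755) - 163670 = 19040434316/243755 - 163670 = -20854946534/243755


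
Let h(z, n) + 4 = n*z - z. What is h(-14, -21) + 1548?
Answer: 1852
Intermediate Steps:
h(z, n) = -4 - z + n*z (h(z, n) = -4 + (n*z - z) = -4 + (-z + n*z) = -4 - z + n*z)
h(-14, -21) + 1548 = (-4 - 1*(-14) - 21*(-14)) + 1548 = (-4 + 14 + 294) + 1548 = 304 + 1548 = 1852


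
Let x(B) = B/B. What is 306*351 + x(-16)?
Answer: 107407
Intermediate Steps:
x(B) = 1
306*351 + x(-16) = 306*351 + 1 = 107406 + 1 = 107407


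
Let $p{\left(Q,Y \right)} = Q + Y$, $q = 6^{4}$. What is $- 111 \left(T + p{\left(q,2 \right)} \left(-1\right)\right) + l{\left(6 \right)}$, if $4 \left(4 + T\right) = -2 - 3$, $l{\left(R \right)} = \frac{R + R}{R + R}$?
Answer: $\frac{578647}{4} \approx 1.4466 \cdot 10^{5}$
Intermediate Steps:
$q = 1296$
$l{\left(R \right)} = 1$ ($l{\left(R \right)} = \frac{2 R}{2 R} = 2 R \frac{1}{2 R} = 1$)
$T = - \frac{21}{4}$ ($T = -4 + \frac{-2 - 3}{4} = -4 + \frac{1}{4} \left(-5\right) = -4 - \frac{5}{4} = - \frac{21}{4} \approx -5.25$)
$- 111 \left(T + p{\left(q,2 \right)} \left(-1\right)\right) + l{\left(6 \right)} = - 111 \left(- \frac{21}{4} + \left(1296 + 2\right) \left(-1\right)\right) + 1 = - 111 \left(- \frac{21}{4} + 1298 \left(-1\right)\right) + 1 = - 111 \left(- \frac{21}{4} - 1298\right) + 1 = \left(-111\right) \left(- \frac{5213}{4}\right) + 1 = \frac{578643}{4} + 1 = \frac{578647}{4}$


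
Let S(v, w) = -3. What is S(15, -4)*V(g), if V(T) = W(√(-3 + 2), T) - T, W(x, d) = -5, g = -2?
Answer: 9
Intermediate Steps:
V(T) = -5 - T
S(15, -4)*V(g) = -3*(-5 - 1*(-2)) = -3*(-5 + 2) = -3*(-3) = 9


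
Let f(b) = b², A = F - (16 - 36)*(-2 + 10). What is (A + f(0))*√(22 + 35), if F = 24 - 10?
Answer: 174*√57 ≈ 1313.7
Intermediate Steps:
F = 14
A = 174 (A = 14 - (16 - 36)*(-2 + 10) = 14 - (-20)*8 = 14 - 1*(-160) = 14 + 160 = 174)
(A + f(0))*√(22 + 35) = (174 + 0²)*√(22 + 35) = (174 + 0)*√57 = 174*√57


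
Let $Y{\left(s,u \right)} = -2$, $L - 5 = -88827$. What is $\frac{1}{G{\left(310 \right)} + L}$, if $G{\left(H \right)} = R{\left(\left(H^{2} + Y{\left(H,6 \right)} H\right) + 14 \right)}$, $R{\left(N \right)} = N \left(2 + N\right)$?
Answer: $\frac{1}{9119206202} \approx 1.0966 \cdot 10^{-10}$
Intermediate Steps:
$L = -88822$ ($L = 5 - 88827 = -88822$)
$G{\left(H \right)} = \left(14 + H^{2} - 2 H\right) \left(16 + H^{2} - 2 H\right)$ ($G{\left(H \right)} = \left(\left(H^{2} - 2 H\right) + 14\right) \left(2 + \left(\left(H^{2} - 2 H\right) + 14\right)\right) = \left(14 + H^{2} - 2 H\right) \left(2 + \left(14 + H^{2} - 2 H\right)\right) = \left(14 + H^{2} - 2 H\right) \left(16 + H^{2} - 2 H\right)$)
$\frac{1}{G{\left(310 \right)} + L} = \frac{1}{\left(14 + 310^{2} - 620\right) \left(16 + 310^{2} - 620\right) - 88822} = \frac{1}{\left(14 + 96100 - 620\right) \left(16 + 96100 - 620\right) - 88822} = \frac{1}{95494 \cdot 95496 - 88822} = \frac{1}{9119295024 - 88822} = \frac{1}{9119206202}$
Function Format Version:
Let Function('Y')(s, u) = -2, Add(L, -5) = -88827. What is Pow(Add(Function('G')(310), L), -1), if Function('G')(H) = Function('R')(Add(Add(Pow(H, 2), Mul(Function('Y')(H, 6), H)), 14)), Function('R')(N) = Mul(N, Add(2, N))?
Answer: Rational(1, 9119206202) ≈ 1.0966e-10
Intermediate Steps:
L = -88822 (L = Add(5, -88827) = -88822)
Function('G')(H) = Mul(Add(14, Pow(H, 2), Mul(-2, H)), Add(16, Pow(H, 2), Mul(-2, H))) (Function('G')(H) = Mul(Add(Add(Pow(H, 2), Mul(-2, H)), 14), Add(2, Add(Add(Pow(H, 2), Mul(-2, H)), 14))) = Mul(Add(14, Pow(H, 2), Mul(-2, H)), Add(2, Add(14, Pow(H, 2), Mul(-2, H)))) = Mul(Add(14, Pow(H, 2), Mul(-2, H)), Add(16, Pow(H, 2), Mul(-2, H))))
Pow(Add(Function('G')(310), L), -1) = Pow(Add(Mul(Add(14, Pow(310, 2), Mul(-2, 310)), Add(16, Pow(310, 2), Mul(-2, 310))), -88822), -1) = Pow(Add(Mul(Add(14, 96100, -620), Add(16, 96100, -620)), -88822), -1) = Pow(Add(Mul(95494, 95496), -88822), -1) = Pow(Add(9119295024, -88822), -1) = Pow(9119206202, -1) = Rational(1, 9119206202)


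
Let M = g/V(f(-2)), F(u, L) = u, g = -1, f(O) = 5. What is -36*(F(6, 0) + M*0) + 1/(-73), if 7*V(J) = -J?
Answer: -15769/73 ≈ -216.01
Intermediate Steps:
V(J) = -J/7 (V(J) = (-J)/7 = -J/7)
M = 7/5 (M = -1/((-⅐*5)) = -1/(-5/7) = -1*(-7/5) = 7/5 ≈ 1.4000)
-36*(F(6, 0) + M*0) + 1/(-73) = -36*(6 + (7/5)*0) + 1/(-73) = -36*(6 + 0) - 1/73 = -36*6 - 1/73 = -216 - 1/73 = -15769/73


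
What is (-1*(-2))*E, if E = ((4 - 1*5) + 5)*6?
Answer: 48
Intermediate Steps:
E = 24 (E = ((4 - 5) + 5)*6 = (-1 + 5)*6 = 4*6 = 24)
(-1*(-2))*E = -1*(-2)*24 = 2*24 = 48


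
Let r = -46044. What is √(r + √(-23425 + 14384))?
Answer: √(-46044 + I*√9041) ≈ 0.222 + 214.58*I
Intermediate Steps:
√(r + √(-23425 + 14384)) = √(-46044 + √(-23425 + 14384)) = √(-46044 + √(-9041)) = √(-46044 + I*√9041)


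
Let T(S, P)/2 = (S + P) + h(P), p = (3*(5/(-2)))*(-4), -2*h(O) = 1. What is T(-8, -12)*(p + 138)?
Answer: -6888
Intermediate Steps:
h(O) = -½ (h(O) = -½*1 = -½)
p = 30 (p = (3*(5*(-½)))*(-4) = (3*(-5/2))*(-4) = -15/2*(-4) = 30)
T(S, P) = -1 + 2*P + 2*S (T(S, P) = 2*((S + P) - ½) = 2*((P + S) - ½) = 2*(-½ + P + S) = -1 + 2*P + 2*S)
T(-8, -12)*(p + 138) = (-1 + 2*(-12) + 2*(-8))*(30 + 138) = (-1 - 24 - 16)*168 = -41*168 = -6888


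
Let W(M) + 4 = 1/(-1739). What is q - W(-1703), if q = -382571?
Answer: -665284012/1739 ≈ -3.8257e+5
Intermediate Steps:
W(M) = -6957/1739 (W(M) = -4 + 1/(-1739) = -4 - 1/1739 = -6957/1739)
q - W(-1703) = -382571 - 1*(-6957/1739) = -382571 + 6957/1739 = -665284012/1739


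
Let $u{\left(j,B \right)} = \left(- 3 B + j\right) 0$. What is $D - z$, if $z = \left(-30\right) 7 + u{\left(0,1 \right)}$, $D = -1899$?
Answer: $-1689$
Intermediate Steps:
$u{\left(j,B \right)} = 0$ ($u{\left(j,B \right)} = \left(j - 3 B\right) 0 = 0$)
$z = -210$ ($z = \left(-30\right) 7 + 0 = -210 + 0 = -210$)
$D - z = -1899 - -210 = -1899 + 210 = -1689$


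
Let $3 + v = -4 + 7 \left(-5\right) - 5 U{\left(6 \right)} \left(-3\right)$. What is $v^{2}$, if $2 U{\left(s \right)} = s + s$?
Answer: $9966649$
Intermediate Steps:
$U{\left(s \right)} = s$ ($U{\left(s \right)} = \frac{s + s}{2} = \frac{2 s}{2} = s$)
$v = -3157$ ($v = -3 + \left(-4 + 7 \left(-5\right) \left(-5\right) 6 \left(-3\right)\right) = -3 - \left(4 + 35 \left(\left(-30\right) \left(-3\right)\right)\right) = -3 - 3154 = -3157$)
$v^{2} = \left(-3157\right)^{2} = 9966649$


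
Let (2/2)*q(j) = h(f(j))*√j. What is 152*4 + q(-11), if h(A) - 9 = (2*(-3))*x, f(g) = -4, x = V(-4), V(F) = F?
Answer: 608 + 33*I*√11 ≈ 608.0 + 109.45*I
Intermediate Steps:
x = -4
h(A) = 33 (h(A) = 9 + (2*(-3))*(-4) = 9 - 6*(-4) = 9 + 24 = 33)
q(j) = 33*√j
152*4 + q(-11) = 152*4 + 33*√(-11) = 608 + 33*(I*√11) = 608 + 33*I*√11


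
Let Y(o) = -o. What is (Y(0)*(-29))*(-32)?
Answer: 0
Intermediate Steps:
(Y(0)*(-29))*(-32) = (-1*0*(-29))*(-32) = (0*(-29))*(-32) = 0*(-32) = 0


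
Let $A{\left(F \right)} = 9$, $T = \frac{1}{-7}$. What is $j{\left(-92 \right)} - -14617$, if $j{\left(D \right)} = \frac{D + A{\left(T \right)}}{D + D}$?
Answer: $\frac{2689611}{184} \approx 14617.0$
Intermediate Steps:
$T = - \frac{1}{7} \approx -0.14286$
$j{\left(D \right)} = \frac{9 + D}{2 D}$ ($j{\left(D \right)} = \frac{D + 9}{D + D} = \frac{9 + D}{2 D}$)
$j{\left(-92 \right)} - -14617 = \frac{9 - 92}{2 \left(-92\right)} - -14617 = \frac{1}{2} \left(- \frac{1}{92}\right) \left(-83\right) + 14617 = \frac{83}{184} + 14617 = \frac{2689611}{184}$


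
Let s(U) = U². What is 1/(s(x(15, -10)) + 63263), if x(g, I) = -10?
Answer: 1/63363 ≈ 1.5782e-5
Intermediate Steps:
1/(s(x(15, -10)) + 63263) = 1/((-10)² + 63263) = 1/(100 + 63263) = 1/63363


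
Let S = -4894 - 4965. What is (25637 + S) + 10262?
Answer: 26040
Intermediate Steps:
S = -9859
(25637 + S) + 10262 = (25637 - 9859) + 10262 = 15778 + 10262 = 26040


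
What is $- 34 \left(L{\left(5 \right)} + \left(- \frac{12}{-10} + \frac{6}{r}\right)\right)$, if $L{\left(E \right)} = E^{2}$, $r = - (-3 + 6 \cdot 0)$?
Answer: $- \frac{4794}{5} \approx -958.8$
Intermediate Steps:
$r = 3$ ($r = - (-3 + 0) = \left(-1\right) \left(-3\right) = 3$)
$- 34 \left(L{\left(5 \right)} + \left(- \frac{12}{-10} + \frac{6}{r}\right)\right) = - 34 \left(5^{2} + \left(- \frac{12}{-10} + \frac{6}{3}\right)\right) = - 34 \left(25 + \left(\left(-12\right) \left(- \frac{1}{10}\right) + 6 \cdot \frac{1}{3}\right)\right) = - 34 \left(25 + \left(\frac{6}{5} + 2\right)\right) = - 34 \left(25 + \frac{16}{5}\right) = \left(-34\right) \frac{141}{5} = - \frac{4794}{5}$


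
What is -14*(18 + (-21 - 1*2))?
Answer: 70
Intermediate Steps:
-14*(18 + (-21 - 1*2)) = -14*(18 + (-21 - 2)) = -14*(18 - 23) = -14*(-5) = 70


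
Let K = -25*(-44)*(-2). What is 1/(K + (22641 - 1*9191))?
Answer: 1/11250 ≈ 8.8889e-5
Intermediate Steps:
K = -2200 (K = 1100*(-2) = -2200)
1/(K + (22641 - 1*9191)) = 1/(-2200 + (22641 - 1*9191)) = 1/(-2200 + (22641 - 9191)) = 1/(-2200 + 13450) = 1/11250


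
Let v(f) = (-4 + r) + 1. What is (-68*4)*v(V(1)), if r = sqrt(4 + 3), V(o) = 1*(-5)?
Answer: 816 - 272*sqrt(7) ≈ 96.356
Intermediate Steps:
V(o) = -5
r = sqrt(7) ≈ 2.6458
v(f) = -3 + sqrt(7) (v(f) = (-4 + sqrt(7)) + 1 = -3 + sqrt(7))
(-68*4)*v(V(1)) = (-68*4)*(-3 + sqrt(7)) = -272*(-3 + sqrt(7)) = 816 - 272*sqrt(7)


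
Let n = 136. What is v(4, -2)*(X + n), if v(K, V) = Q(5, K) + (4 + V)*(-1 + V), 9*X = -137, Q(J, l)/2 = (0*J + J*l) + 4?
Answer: 15218/3 ≈ 5072.7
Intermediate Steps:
Q(J, l) = 8 + 2*J*l (Q(J, l) = 2*((0*J + J*l) + 4) = 2*((0 + J*l) + 4) = 2*(J*l + 4) = 2*(4 + J*l) = 8 + 2*J*l)
X = -137/9 (X = (⅑)*(-137) = -137/9 ≈ -15.222)
v(K, V) = 8 + 10*K + (-1 + V)*(4 + V) (v(K, V) = (8 + 2*5*K) + (4 + V)*(-1 + V) = (8 + 10*K) + (-1 + V)*(4 + V) = 8 + 10*K + (-1 + V)*(4 + V))
v(4, -2)*(X + n) = (4 + (-2)² + 3*(-2) + 10*4)*(-137/9 + 136) = (4 + 4 - 6 + 40)*(1087/9) = 42*(1087/9) = 15218/3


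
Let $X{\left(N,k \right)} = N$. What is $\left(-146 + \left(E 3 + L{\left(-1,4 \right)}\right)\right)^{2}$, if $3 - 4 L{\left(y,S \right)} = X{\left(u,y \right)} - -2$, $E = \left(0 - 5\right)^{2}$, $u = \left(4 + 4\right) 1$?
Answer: $\frac{84681}{16} \approx 5292.6$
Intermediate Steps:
$u = 8$ ($u = 8 \cdot 1 = 8$)
$E = 25$ ($E = \left(-5\right)^{2} = 25$)
$L{\left(y,S \right)} = - \frac{7}{4}$ ($L{\left(y,S \right)} = \frac{3}{4} - \frac{8 - -2}{4} = \frac{3}{4} - \frac{8 + 2}{4} = \frac{3}{4} - \frac{5}{2} = - \frac{7}{4}$)
$\left(-146 + \left(E 3 + L{\left(-1,4 \right)}\right)\right)^{2} = \left(-146 + \left(25 \cdot 3 - \frac{7}{4}\right)\right)^{2} = \left(-146 + \left(75 - \frac{7}{4}\right)\right)^{2} = \left(-146 + \frac{293}{4}\right)^{2} = \left(- \frac{291}{4}\right)^{2} = \frac{84681}{16}$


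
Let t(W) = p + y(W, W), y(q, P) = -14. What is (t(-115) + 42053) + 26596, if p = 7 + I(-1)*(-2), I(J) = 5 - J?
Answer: 68630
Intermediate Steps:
p = -5 (p = 7 + (5 - 1*(-1))*(-2) = 7 + (5 + 1)*(-2) = 7 + 6*(-2) = 7 - 12 = -5)
t(W) = -19 (t(W) = -5 - 14 = -19)
(t(-115) + 42053) + 26596 = (-19 + 42053) + 26596 = 42034 + 26596 = 68630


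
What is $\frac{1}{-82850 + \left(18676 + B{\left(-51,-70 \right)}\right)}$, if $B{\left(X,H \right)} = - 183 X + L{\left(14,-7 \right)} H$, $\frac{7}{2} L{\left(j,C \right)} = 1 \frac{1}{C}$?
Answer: $- \frac{7}{383867} \approx -1.8235 \cdot 10^{-5}$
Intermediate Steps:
$L{\left(j,C \right)} = \frac{2}{7 C}$ ($L{\left(j,C \right)} = \frac{2 \cdot 1 \frac{1}{C}}{7} = \frac{2}{7 C}$)
$B{\left(X,H \right)} = - 183 X - \frac{2 H}{49}$ ($B{\left(X,H \right)} = - 183 X + \frac{2}{7 \left(-7\right)} H = - 183 X + \frac{2}{7} \left(- \frac{1}{7}\right) H = - 183 X - \frac{2 H}{49}$)
$\frac{1}{-82850 + \left(18676 + B{\left(-51,-70 \right)}\right)} = \frac{1}{-82850 + \left(18676 - - \frac{65351}{7}\right)} = \frac{1}{-82850 + \left(18676 + \left(9333 + \frac{20}{7}\right)\right)} = \frac{1}{-82850 + \left(18676 + \frac{65351}{7}\right)} = \frac{1}{-82850 + \frac{196083}{7}} = \frac{1}{- \frac{383867}{7}} = - \frac{7}{383867}$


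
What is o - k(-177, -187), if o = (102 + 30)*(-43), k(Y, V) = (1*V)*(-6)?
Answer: -6798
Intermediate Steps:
k(Y, V) = -6*V (k(Y, V) = V*(-6) = -6*V)
o = -5676 (o = 132*(-43) = -5676)
o - k(-177, -187) = -5676 - (-6)*(-187) = -5676 - 1*1122 = -5676 - 1122 = -6798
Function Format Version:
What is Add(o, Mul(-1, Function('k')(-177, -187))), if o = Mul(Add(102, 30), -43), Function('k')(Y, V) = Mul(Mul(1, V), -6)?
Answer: -6798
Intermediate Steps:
Function('k')(Y, V) = Mul(-6, V) (Function('k')(Y, V) = Mul(V, -6) = Mul(-6, V))
o = -5676 (o = Mul(132, -43) = -5676)
Add(o, Mul(-1, Function('k')(-177, -187))) = Add(-5676, Mul(-1, Mul(-6, -187))) = Add(-5676, Mul(-1, 1122)) = Add(-5676, -1122) = -6798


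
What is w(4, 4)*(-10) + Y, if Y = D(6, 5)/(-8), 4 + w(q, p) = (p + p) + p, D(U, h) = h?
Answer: -645/8 ≈ -80.625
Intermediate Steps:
w(q, p) = -4 + 3*p (w(q, p) = -4 + ((p + p) + p) = -4 + (2*p + p) = -4 + 3*p)
Y = -5/8 (Y = 5/(-8) = 5*(-⅛) = -5/8 ≈ -0.62500)
w(4, 4)*(-10) + Y = (-4 + 3*4)*(-10) - 5/8 = (-4 + 12)*(-10) - 5/8 = 8*(-10) - 5/8 = -80 - 5/8 = -645/8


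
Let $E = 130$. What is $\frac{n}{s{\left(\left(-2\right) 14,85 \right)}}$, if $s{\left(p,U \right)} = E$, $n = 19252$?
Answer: $\frac{9626}{65} \approx 148.09$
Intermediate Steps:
$s{\left(p,U \right)} = 130$
$\frac{n}{s{\left(\left(-2\right) 14,85 \right)}} = \frac{19252}{130} = 19252 \cdot \frac{1}{130} = \frac{9626}{65}$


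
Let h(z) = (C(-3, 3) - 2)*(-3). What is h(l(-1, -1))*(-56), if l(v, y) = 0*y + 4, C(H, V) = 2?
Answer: 0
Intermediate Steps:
l(v, y) = 4 (l(v, y) = 0 + 4 = 4)
h(z) = 0 (h(z) = (2 - 2)*(-3) = 0*(-3) = 0)
h(l(-1, -1))*(-56) = 0*(-56) = 0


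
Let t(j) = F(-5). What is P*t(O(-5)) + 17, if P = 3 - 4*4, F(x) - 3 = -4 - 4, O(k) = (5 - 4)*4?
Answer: 82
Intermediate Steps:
O(k) = 4 (O(k) = 1*4 = 4)
F(x) = -5 (F(x) = 3 + (-4 - 4) = 3 - 8 = -5)
t(j) = -5
P = -13 (P = 3 - 16 = -13)
P*t(O(-5)) + 17 = -13*(-5) + 17 = 65 + 17 = 82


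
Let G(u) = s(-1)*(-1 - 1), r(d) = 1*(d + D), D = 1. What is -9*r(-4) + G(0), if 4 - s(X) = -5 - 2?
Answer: 5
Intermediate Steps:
s(X) = 11 (s(X) = 4 - (-5 - 2) = 4 - 1*(-7) = 4 + 7 = 11)
r(d) = 1 + d (r(d) = 1*(d + 1) = 1*(1 + d) = 1 + d)
G(u) = -22 (G(u) = 11*(-1 - 1) = 11*(-2) = -22)
-9*r(-4) + G(0) = -9*(1 - 4) - 22 = -9*(-3) - 22 = 27 - 22 = 5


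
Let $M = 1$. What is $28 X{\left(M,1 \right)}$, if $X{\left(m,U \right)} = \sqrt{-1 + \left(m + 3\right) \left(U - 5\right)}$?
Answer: $28 i \sqrt{17} \approx 115.45 i$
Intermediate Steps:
$X{\left(m,U \right)} = \sqrt{-1 + \left(-5 + U\right) \left(3 + m\right)}$ ($X{\left(m,U \right)} = \sqrt{-1 + \left(3 + m\right) \left(-5 + U\right)} = \sqrt{-1 + \left(-5 + U\right) \left(3 + m\right)}$)
$28 X{\left(M,1 \right)} = 28 \sqrt{-16 - 5 + 3 \cdot 1 + 1 \cdot 1} = 28 \sqrt{-16 - 5 + 3 + 1} = 28 \sqrt{-17} = 28 i \sqrt{17}$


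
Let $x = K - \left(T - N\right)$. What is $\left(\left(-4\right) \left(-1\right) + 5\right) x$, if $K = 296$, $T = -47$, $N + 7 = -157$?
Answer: $1611$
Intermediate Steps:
$N = -164$ ($N = -7 - 157 = -164$)
$x = 179$ ($x = 296 - \left(-47 - -164\right) = 296 - \left(-47 + 164\right) = 296 - 117 = 179$)
$\left(\left(-4\right) \left(-1\right) + 5\right) x = \left(\left(-4\right) \left(-1\right) + 5\right) 179 = \left(4 + 5\right) 179 = 9 \cdot 179 = 1611$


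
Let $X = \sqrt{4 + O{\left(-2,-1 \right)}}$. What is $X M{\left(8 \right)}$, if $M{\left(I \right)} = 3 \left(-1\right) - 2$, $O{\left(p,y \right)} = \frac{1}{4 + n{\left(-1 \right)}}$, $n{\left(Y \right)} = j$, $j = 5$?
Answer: $- \frac{5 \sqrt{37}}{3} \approx -10.138$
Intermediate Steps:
$n{\left(Y \right)} = 5$
$O{\left(p,y \right)} = \frac{1}{9}$ ($O{\left(p,y \right)} = \frac{1}{4 + 5} = \frac{1}{9}$)
$M{\left(I \right)} = -5$ ($M{\left(I \right)} = -3 - 2 = -5$)
$X = \frac{\sqrt{37}}{3}$ ($X = \sqrt{4 + \frac{1}{9}} = \sqrt{\frac{37}{9}} = \frac{\sqrt{37}}{3} \approx 2.0276$)
$X M{\left(8 \right)} = \frac{\sqrt{37}}{3} \left(-5\right) = - \frac{5 \sqrt{37}}{3}$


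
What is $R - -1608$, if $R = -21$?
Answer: $1587$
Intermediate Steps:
$R - -1608 = -21 - -1608 = -21 + 1608 = 1587$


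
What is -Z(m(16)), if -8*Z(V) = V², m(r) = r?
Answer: 32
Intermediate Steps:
Z(V) = -V²/8
-Z(m(16)) = -(-1)*16²/8 = -(-1)*256/8 = -1*(-32) = 32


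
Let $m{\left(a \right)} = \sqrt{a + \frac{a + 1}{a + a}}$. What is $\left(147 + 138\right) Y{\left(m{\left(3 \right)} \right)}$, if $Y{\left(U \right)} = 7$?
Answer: $1995$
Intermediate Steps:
$m{\left(a \right)} = \sqrt{a + \frac{1 + a}{2 a}}$
$\left(147 + 138\right) Y{\left(m{\left(3 \right)} \right)} = \left(147 + 138\right) 7 = 285 \cdot 7 = 1995$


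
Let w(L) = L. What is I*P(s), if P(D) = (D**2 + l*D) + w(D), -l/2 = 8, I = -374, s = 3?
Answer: 13464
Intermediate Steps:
l = -16 (l = -2*8 = -16)
P(D) = D**2 - 15*D (P(D) = (D**2 - 16*D) + D = D**2 - 15*D)
I*P(s) = -1122*(-15 + 3) = -1122*(-12) = -374*(-36) = 13464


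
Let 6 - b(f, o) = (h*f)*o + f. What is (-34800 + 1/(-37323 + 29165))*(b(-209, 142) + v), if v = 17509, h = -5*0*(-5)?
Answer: -2515907629662/4079 ≈ -6.1680e+8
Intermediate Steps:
h = 0 (h = 0*(-5) = 0)
b(f, o) = 6 - f (b(f, o) = 6 - ((0*f)*o + f) = 6 - (0*o + f) = 6 - (0 + f) = 6 - f)
(-34800 + 1/(-37323 + 29165))*(b(-209, 142) + v) = (-34800 + 1/(-37323 + 29165))*((6 - 1*(-209)) + 17509) = (-34800 + 1/(-8158))*((6 + 209) + 17509) = (-34800 - 1/8158)*(215 + 17509) = -283898401/8158*17724 = -2515907629662/4079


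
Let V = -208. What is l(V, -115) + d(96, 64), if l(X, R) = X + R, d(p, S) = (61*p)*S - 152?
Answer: 374309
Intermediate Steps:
d(p, S) = -152 + 61*S*p (d(p, S) = 61*S*p - 152 = -152 + 61*S*p)
l(X, R) = R + X
l(V, -115) + d(96, 64) = (-115 - 208) + (-152 + 61*64*96) = -323 + (-152 + 374784) = -323 + 374632 = 374309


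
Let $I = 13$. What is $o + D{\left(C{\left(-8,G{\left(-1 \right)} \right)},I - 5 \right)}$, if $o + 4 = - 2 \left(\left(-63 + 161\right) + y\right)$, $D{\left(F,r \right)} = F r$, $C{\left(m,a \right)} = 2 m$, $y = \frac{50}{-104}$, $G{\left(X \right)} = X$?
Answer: $- \frac{8503}{26} \approx -327.04$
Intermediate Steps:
$y = - \frac{25}{52}$ ($y = 50 \left(- \frac{1}{104}\right) = - \frac{25}{52} \approx -0.48077$)
$o = - \frac{5175}{26}$ ($o = -4 - 2 \left(\left(-63 + 161\right) - \frac{25}{52}\right) = -4 - 2 \left(98 - \frac{25}{52}\right) = -4 - \frac{5071}{26} = - \frac{5175}{26} \approx -199.04$)
$o + D{\left(C{\left(-8,G{\left(-1 \right)} \right)},I - 5 \right)} = - \frac{5175}{26} + 2 \left(-8\right) \left(13 - 5\right) = - \frac{5175}{26} - 16 \left(13 - 5\right) = - \frac{5175}{26} - 128 = - \frac{8503}{26}$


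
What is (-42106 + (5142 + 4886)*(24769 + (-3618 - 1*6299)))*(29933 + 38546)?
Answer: 10196095106250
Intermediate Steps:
(-42106 + (5142 + 4886)*(24769 + (-3618 - 1*6299)))*(29933 + 38546) = (-42106 + 10028*(24769 + (-3618 - 6299)))*68479 = (-42106 + 10028*(24769 - 9917))*68479 = (-42106 + 10028*14852)*68479 = (-42106 + 148935856)*68479 = 148893750*68479 = 10196095106250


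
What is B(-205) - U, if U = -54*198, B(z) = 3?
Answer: 10695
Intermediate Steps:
U = -10692
B(-205) - U = 3 - 1*(-10692) = 3 + 10692 = 10695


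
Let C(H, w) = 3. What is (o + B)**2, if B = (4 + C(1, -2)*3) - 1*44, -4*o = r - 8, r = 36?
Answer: 1444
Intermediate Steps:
o = -7 (o = -(36 - 8)/4 = -1/4*28 = -7)
B = -31 (B = (4 + 3*3) - 1*44 = (4 + 9) - 44 = 13 - 44 = -31)
(o + B)**2 = (-7 - 31)**2 = (-38)**2 = 1444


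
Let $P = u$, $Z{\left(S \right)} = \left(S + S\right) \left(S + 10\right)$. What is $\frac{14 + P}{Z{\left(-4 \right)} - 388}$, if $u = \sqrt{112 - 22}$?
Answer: $- \frac{7}{218} - \frac{3 \sqrt{10}}{436} \approx -0.053869$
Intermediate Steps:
$Z{\left(S \right)} = 2 S \left(10 + S\right)$
$u = 3 \sqrt{10}$ ($u = \sqrt{90} = 3 \sqrt{10} \approx 9.4868$)
$P = 3 \sqrt{10} \approx 9.4868$
$\frac{14 + P}{Z{\left(-4 \right)} - 388} = \frac{14 + 3 \sqrt{10}}{2 \left(-4\right) \left(10 - 4\right) - 388} = \frac{14 + 3 \sqrt{10}}{2 \left(-4\right) 6 - 388} = \frac{14 + 3 \sqrt{10}}{-48 - 388} = \frac{14 + 3 \sqrt{10}}{-436} = \left(14 + 3 \sqrt{10}\right) \left(- \frac{1}{436}\right) = - \frac{7}{218} - \frac{3 \sqrt{10}}{436}$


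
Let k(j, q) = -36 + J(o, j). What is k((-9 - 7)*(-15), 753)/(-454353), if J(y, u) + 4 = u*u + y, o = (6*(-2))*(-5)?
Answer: -57620/454353 ≈ -0.12682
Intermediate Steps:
o = 60 (o = -12*(-5) = 60)
J(y, u) = -4 + y + u² (J(y, u) = -4 + (u*u + y) = -4 + (u² + y) = -4 + (y + u²) = -4 + y + u²)
k(j, q) = 20 + j² (k(j, q) = -36 + (-4 + 60 + j²) = -36 + (56 + j²) = 20 + j²)
k((-9 - 7)*(-15), 753)/(-454353) = (20 + ((-9 - 7)*(-15))²)/(-454353) = (20 + (-16*(-15))²)*(-1/454353) = (20 + 240²)*(-1/454353) = (20 + 57600)*(-1/454353) = 57620*(-1/454353) = -57620/454353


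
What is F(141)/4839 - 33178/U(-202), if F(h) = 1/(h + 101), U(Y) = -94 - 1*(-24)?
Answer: 19426349417/40986330 ≈ 473.97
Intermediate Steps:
U(Y) = -70 (U(Y) = -94 + 24 = -70)
F(h) = 1/(101 + h)
F(141)/4839 - 33178/U(-202) = 1/((101 + 141)*4839) - 33178/(-70) = (1/4839)/242 - 33178*(-1/70) = (1/242)*(1/4839) + 16589/35 = 1/1171038 + 16589/35 = 19426349417/40986330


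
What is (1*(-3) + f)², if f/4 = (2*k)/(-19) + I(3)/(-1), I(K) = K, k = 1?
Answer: 85849/361 ≈ 237.81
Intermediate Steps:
f = -236/19 (f = 4*((2*1)/(-19) + 3/(-1)) = 4*(2*(-1/19) + 3*(-1)) = 4*(-2/19 - 3) = 4*(-59/19) = -236/19 ≈ -12.421)
(1*(-3) + f)² = (1*(-3) - 236/19)² = (-3 - 236/19)² = (-293/19)² = 85849/361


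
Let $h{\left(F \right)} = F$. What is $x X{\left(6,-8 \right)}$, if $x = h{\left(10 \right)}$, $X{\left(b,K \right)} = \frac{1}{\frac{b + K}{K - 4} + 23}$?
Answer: $\frac{60}{139} \approx 0.43165$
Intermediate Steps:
$X{\left(b,K \right)} = \frac{1}{23 + \frac{K + b}{-4 + K}}$ ($X{\left(b,K \right)} = \frac{1}{\frac{K + b}{-4 + K} + 23} = \frac{1}{23 + \frac{K + b}{-4 + K}}$)
$x = 10$
$x X{\left(6,-8 \right)} = 10 \frac{-4 - 8}{-92 + 6 + 24 \left(-8\right)} = 10 \frac{1}{-92 + 6 - 192} \left(-12\right) = 10 \frac{1}{-278} \left(-12\right) = 10 \left(\left(- \frac{1}{278}\right) \left(-12\right)\right) = 10 \cdot \frac{6}{139} = \frac{60}{139}$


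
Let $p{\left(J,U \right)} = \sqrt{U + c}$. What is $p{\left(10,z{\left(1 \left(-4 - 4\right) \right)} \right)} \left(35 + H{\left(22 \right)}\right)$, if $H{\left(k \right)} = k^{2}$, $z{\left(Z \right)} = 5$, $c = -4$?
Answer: $519$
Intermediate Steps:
$p{\left(J,U \right)} = \sqrt{-4 + U}$ ($p{\left(J,U \right)} = \sqrt{U - 4} = \sqrt{-4 + U}$)
$p{\left(10,z{\left(1 \left(-4 - 4\right) \right)} \right)} \left(35 + H{\left(22 \right)}\right) = \sqrt{-4 + 5} \left(35 + 22^{2}\right) = \sqrt{1} \left(35 + 484\right) = 1 \cdot 519 = 519$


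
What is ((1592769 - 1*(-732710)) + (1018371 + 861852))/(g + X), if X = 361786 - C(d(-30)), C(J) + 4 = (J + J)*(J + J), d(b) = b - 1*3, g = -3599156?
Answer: -2102851/1620861 ≈ -1.2974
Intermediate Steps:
d(b) = -3 + b (d(b) = b - 3 = -3 + b)
C(J) = -4 + 4*J² (C(J) = -4 + (J + J)*(J + J) = -4 + (2*J)*(2*J) = -4 + 4*J²)
X = 357434 (X = 361786 - (-4 + 4*(-3 - 30)²) = 361786 - (-4 + 4*(-33)²) = 361786 - (-4 + 4*1089) = 361786 - (-4 + 4356) = 361786 - 1*4352 = 361786 - 4352 = 357434)
((1592769 - 1*(-732710)) + (1018371 + 861852))/(g + X) = ((1592769 - 1*(-732710)) + (1018371 + 861852))/(-3599156 + 357434) = ((1592769 + 732710) + 1880223)/(-3241722) = (2325479 + 1880223)*(-1/3241722) = 4205702*(-1/3241722) = -2102851/1620861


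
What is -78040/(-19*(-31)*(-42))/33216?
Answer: 9755/102712176 ≈ 9.4974e-5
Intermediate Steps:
-78040/(-19*(-31)*(-42))/33216 = -78040/(589*(-42))*(1/33216) = -78040/(-24738)*(1/33216) = -78040*(-1/24738)*(1/33216) = (39020/12369)*(1/33216) = 9755/102712176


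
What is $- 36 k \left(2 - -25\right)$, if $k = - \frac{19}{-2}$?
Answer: $-9234$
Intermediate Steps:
$k = \frac{19}{2}$ ($k = \left(-19\right) \left(- \frac{1}{2}\right) = \frac{19}{2} \approx 9.5$)
$- 36 k \left(2 - -25\right) = \left(-36\right) \frac{19}{2} \left(2 - -25\right) = - 342 \left(2 + 25\right) = \left(-342\right) 27 = -9234$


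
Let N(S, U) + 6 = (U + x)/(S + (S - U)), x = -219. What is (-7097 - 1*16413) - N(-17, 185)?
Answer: -5147410/219 ≈ -23504.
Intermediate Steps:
N(S, U) = -6 + (-219 + U)/(-U + 2*S) (N(S, U) = -6 + (U - 219)/(S + (S - U)) = -6 + (-219 + U)/(-U + 2*S))
(-7097 - 1*16413) - N(-17, 185) = (-7097 - 1*16413) - (-219 - 12*(-17) + 7*185)/(-1*185 + 2*(-17)) = (-7097 - 16413) - (-219 + 204 + 1295)/(-185 - 34) = -23510 - 1280/(-219) = -23510 - (-1)*1280/219 = -23510 - 1*(-1280/219) = -23510 + 1280/219 = -5147410/219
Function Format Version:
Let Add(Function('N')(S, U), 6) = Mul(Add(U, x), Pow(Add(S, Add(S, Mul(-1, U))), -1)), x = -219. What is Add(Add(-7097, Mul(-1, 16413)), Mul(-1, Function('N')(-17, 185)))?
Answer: Rational(-5147410, 219) ≈ -23504.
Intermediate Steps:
Function('N')(S, U) = Add(-6, Mul(Pow(Add(Mul(-1, U), Mul(2, S)), -1), Add(-219, U))) (Function('N')(S, U) = Add(-6, Mul(Add(U, -219), Pow(Add(S, Add(S, Mul(-1, U))), -1))) = Add(-6, Mul(Add(-219, U), Pow(Add(Mul(-1, U), Mul(2, S)), -1))) = Add(-6, Mul(Pow(Add(Mul(-1, U), Mul(2, S)), -1), Add(-219, U))))
Add(Add(-7097, Mul(-1, 16413)), Mul(-1, Function('N')(-17, 185))) = Add(Add(-7097, Mul(-1, 16413)), Mul(-1, Mul(Pow(Add(Mul(-1, 185), Mul(2, -17)), -1), Add(-219, Mul(-12, -17), Mul(7, 185))))) = Add(Add(-7097, -16413), Mul(-1, Mul(Pow(Add(-185, -34), -1), Add(-219, 204, 1295)))) = Add(-23510, Mul(-1, Mul(Pow(-219, -1), 1280))) = Add(-23510, Mul(-1, Mul(Rational(-1, 219), 1280))) = Add(-23510, Mul(-1, Rational(-1280, 219))) = Add(-23510, Rational(1280, 219)) = Rational(-5147410, 219)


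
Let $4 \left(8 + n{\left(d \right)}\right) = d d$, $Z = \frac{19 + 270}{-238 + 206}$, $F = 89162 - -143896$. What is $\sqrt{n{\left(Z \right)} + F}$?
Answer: $\frac{\sqrt{954656321}}{64} \approx 482.77$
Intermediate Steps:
$F = 233058$ ($F = 89162 + 143896 = 233058$)
$Z = - \frac{289}{32}$ ($Z = \frac{289}{-32} = 289 \left(- \frac{1}{32}\right) = - \frac{289}{32} \approx -9.0313$)
$n{\left(d \right)} = -8 + \frac{d^{2}}{4}$ ($n{\left(d \right)} = -8 + \frac{d d}{4} = -8 + \frac{d^{2}}{4}$)
$\sqrt{n{\left(Z \right)} + F} = \sqrt{\left(-8 + \frac{\left(- \frac{289}{32}\right)^{2}}{4}\right) + 233058} = \sqrt{\left(-8 + \frac{1}{4} \cdot \frac{83521}{1024}\right) + 233058} = \sqrt{\left(-8 + \frac{83521}{4096}\right) + 233058} = \sqrt{\frac{50753}{4096} + 233058} = \sqrt{\frac{954656321}{4096}} = \frac{\sqrt{954656321}}{64}$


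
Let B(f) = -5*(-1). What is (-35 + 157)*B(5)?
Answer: 610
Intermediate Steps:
B(f) = 5
(-35 + 157)*B(5) = (-35 + 157)*5 = 122*5 = 610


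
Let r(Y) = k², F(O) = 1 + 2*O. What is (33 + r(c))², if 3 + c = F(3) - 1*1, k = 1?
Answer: 1156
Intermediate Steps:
c = 3 (c = -3 + ((1 + 2*3) - 1*1) = -3 + ((1 + 6) - 1) = -3 + (7 - 1) = -3 + 6 = 3)
r(Y) = 1 (r(Y) = 1² = 1)
(33 + r(c))² = (33 + 1)² = 34² = 1156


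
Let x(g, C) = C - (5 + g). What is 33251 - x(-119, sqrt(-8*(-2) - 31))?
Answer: 33137 - I*sqrt(15) ≈ 33137.0 - 3.873*I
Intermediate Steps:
x(g, C) = -5 + C - g (x(g, C) = C + (-5 - g) = -5 + C - g)
33251 - x(-119, sqrt(-8*(-2) - 31)) = 33251 - (-5 + sqrt(-8*(-2) - 31) - 1*(-119)) = 33251 - (-5 + sqrt(16 - 31) + 119) = 33251 - (-5 + sqrt(-15) + 119) = 33251 - (-5 + I*sqrt(15) + 119) = 33251 - (114 + I*sqrt(15)) = 33251 + (-114 - I*sqrt(15)) = 33137 - I*sqrt(15)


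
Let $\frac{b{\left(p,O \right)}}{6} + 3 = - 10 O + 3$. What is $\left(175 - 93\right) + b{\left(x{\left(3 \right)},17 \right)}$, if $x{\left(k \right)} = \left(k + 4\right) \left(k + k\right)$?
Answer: $-938$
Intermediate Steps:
$x{\left(k \right)} = 2 k \left(4 + k\right)$ ($x{\left(k \right)} = \left(4 + k\right) 2 k = 2 k \left(4 + k\right)$)
$b{\left(p,O \right)} = - 60 O$ ($b{\left(p,O \right)} = -18 + 6 \left(- 10 O + 3\right) = -18 + 6 \left(3 - 10 O\right) = -18 - \left(-18 + 60 O\right) = - 60 O$)
$\left(175 - 93\right) + b{\left(x{\left(3 \right)},17 \right)} = \left(175 - 93\right) - 1020 = 82 - 1020 = -938$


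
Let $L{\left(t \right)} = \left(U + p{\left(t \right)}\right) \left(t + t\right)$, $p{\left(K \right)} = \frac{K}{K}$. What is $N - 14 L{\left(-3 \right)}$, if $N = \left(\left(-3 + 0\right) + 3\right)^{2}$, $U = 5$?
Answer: $504$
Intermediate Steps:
$p{\left(K \right)} = 1$
$N = 0$ ($N = \left(-3 + 3\right)^{2} = 0^{2} = 0$)
$L{\left(t \right)} = 12 t$ ($L{\left(t \right)} = \left(5 + 1\right) \left(t + t\right) = 6 \cdot 2 t = 12 t$)
$N - 14 L{\left(-3 \right)} = 0 - 14 \cdot 12 \left(-3\right) = 0 - -504 = 0 + 504 = 504$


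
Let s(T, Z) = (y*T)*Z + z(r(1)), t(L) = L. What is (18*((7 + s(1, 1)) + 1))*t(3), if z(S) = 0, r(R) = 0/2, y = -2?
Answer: 324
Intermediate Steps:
r(R) = 0 (r(R) = 0*(½) = 0)
s(T, Z) = -2*T*Z (s(T, Z) = (-2*T)*Z + 0 = -2*T*Z + 0 = -2*T*Z)
(18*((7 + s(1, 1)) + 1))*t(3) = (18*((7 - 2*1*1) + 1))*3 = (18*((7 - 2) + 1))*3 = (18*(5 + 1))*3 = (18*6)*3 = 108*3 = 324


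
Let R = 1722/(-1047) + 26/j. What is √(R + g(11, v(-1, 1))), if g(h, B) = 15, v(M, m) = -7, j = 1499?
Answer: √3659918881863/523151 ≈ 3.6569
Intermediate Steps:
R = -851352/523151 (R = 1722/(-1047) + 26/1499 = 1722*(-1/1047) + 26*(1/1499) = -574/349 + 26/1499 = -851352/523151 ≈ -1.6274)
√(R + g(11, v(-1, 1))) = √(-851352/523151 + 15) = √(6995913/523151) = √3659918881863/523151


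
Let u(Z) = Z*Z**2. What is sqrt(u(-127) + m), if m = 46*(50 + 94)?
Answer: I*sqrt(2041759) ≈ 1428.9*I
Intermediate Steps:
m = 6624 (m = 46*144 = 6624)
u(Z) = Z**3
sqrt(u(-127) + m) = sqrt((-127)**3 + 6624) = sqrt(-2048383 + 6624) = sqrt(-2041759) = I*sqrt(2041759)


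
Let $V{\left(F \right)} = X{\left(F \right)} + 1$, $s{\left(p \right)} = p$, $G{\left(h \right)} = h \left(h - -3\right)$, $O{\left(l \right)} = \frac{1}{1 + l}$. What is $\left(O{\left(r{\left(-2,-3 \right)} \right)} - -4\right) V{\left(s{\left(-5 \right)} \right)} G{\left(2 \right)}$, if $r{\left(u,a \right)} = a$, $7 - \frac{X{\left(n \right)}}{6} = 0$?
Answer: $1505$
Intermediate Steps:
$X{\left(n \right)} = 42$ ($X{\left(n \right)} = 42 - 0 = 42 + 0 = 42$)
$G{\left(h \right)} = h \left(3 + h\right)$ ($G{\left(h \right)} = h \left(h + 3\right) = h \left(3 + h\right)$)
$V{\left(F \right)} = 43$ ($V{\left(F \right)} = 42 + 1 = 43$)
$\left(O{\left(r{\left(-2,-3 \right)} \right)} - -4\right) V{\left(s{\left(-5 \right)} \right)} G{\left(2 \right)} = \left(\frac{1}{1 - 3} - -4\right) 43 \cdot 2 \left(3 + 2\right) = \left(\frac{1}{-2} + 4\right) 43 \cdot 2 \cdot 5 = \left(- \frac{1}{2} + 4\right) 43 \cdot 10 = \frac{7}{2} \cdot 43 \cdot 10 = \frac{301}{2} \cdot 10 = 1505$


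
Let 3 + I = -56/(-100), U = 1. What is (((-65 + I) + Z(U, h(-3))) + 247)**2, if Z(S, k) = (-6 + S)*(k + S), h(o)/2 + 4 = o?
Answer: 37380996/625 ≈ 59810.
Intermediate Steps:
h(o) = -8 + 2*o
Z(S, k) = (-6 + S)*(S + k)
I = -61/25 (I = -3 - 56/(-100) = -3 - 56*(-1/100) = -3 + 14/25 = -61/25 ≈ -2.4400)
(((-65 + I) + Z(U, h(-3))) + 247)**2 = (((-65 - 61/25) + (1**2 - 6*1 - 6*(-8 + 2*(-3)) + 1*(-8 + 2*(-3)))) + 247)**2 = ((-1686/25 + (1 - 6 - 6*(-8 - 6) + 1*(-8 - 6))) + 247)**2 = ((-1686/25 + (1 - 6 - 6*(-14) + 1*(-14))) + 247)**2 = ((-1686/25 + (1 - 6 + 84 - 14)) + 247)**2 = ((-1686/25 + 65) + 247)**2 = (-61/25 + 247)**2 = (6114/25)**2 = 37380996/625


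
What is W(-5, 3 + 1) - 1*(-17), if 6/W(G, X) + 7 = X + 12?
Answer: 53/3 ≈ 17.667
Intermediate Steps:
W(G, X) = 6/(5 + X) (W(G, X) = 6/(-7 + (X + 12)) = 6/(-7 + (12 + X)) = 6/(5 + X))
W(-5, 3 + 1) - 1*(-17) = 6/(5 + (3 + 1)) - 1*(-17) = 6/(5 + 4) + 17 = 6/9 + 17 = 6*(⅑) + 17 = ⅔ + 17 = 53/3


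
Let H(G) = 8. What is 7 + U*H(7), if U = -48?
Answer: -377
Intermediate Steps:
7 + U*H(7) = 7 - 48*8 = 7 - 384 = -377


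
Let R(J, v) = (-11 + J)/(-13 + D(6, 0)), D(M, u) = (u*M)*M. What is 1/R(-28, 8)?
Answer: ⅓ ≈ 0.33333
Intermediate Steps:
D(M, u) = u*M² (D(M, u) = (M*u)*M = u*M²)
R(J, v) = 11/13 - J/13 (R(J, v) = (-11 + J)/(-13 + 0*6²) = (-11 + J)/(-13 + 0*36) = (-11 + J)/(-13 + 0) = (-11 + J)/(-13) = (-11 + J)*(-1/13) = 11/13 - J/13)
1/R(-28, 8) = 1/(11/13 - 1/13*(-28)) = 1/(11/13 + 28/13) = 1/3 = ⅓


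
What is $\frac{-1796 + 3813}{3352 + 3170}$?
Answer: $\frac{2017}{6522} \approx 0.30926$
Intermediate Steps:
$\frac{-1796 + 3813}{3352 + 3170} = \frac{2017}{6522}$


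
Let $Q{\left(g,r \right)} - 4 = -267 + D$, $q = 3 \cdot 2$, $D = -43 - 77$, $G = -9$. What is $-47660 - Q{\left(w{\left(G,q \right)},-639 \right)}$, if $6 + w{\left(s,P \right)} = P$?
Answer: $-47277$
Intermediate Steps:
$D = -120$
$q = 6$
$w{\left(s,P \right)} = -6 + P$
$Q{\left(g,r \right)} = -383$ ($Q{\left(g,r \right)} = 4 - 387 = -383$)
$-47660 - Q{\left(w{\left(G,q \right)},-639 \right)} = -47660 - -383 = -47660 + 383 = -47277$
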